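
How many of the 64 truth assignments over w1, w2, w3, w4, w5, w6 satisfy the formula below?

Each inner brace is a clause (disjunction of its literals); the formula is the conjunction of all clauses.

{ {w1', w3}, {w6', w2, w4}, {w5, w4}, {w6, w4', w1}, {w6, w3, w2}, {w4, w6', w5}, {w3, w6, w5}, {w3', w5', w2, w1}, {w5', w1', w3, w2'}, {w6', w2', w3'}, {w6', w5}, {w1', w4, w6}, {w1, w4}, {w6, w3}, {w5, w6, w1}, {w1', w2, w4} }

There are 2^6 = 64 truth assignments over (w1, w2, w3, w4, w5, w6).
Split on w4. With w4 = 1, the clauses containing w4 are satisfied and w4' drops from the rest; 7 of the 2^5 = 32 assignments to the other variables satisfy what remains.
With w4 = 0, by the same count on the reduced clause set, 0 assignments work.
Total: 7 + 0 = 7.

7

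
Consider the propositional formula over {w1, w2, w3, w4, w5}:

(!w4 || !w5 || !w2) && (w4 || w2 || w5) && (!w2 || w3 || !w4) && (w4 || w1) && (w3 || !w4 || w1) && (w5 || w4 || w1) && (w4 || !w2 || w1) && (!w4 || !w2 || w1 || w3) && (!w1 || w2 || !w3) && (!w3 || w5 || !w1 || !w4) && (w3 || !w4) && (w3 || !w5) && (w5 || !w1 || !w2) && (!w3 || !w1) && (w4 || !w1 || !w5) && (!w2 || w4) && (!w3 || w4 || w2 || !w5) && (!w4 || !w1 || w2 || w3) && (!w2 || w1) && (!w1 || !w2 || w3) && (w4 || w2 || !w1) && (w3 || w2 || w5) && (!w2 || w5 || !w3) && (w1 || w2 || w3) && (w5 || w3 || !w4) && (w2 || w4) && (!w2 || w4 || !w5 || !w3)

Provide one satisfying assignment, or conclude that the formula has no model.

w1=false, w2=false, w3=true, w4=true, w5=false

Try w4 = true.
The clause (w3) is unit, so w3 = true.
The clause (!w1) is unit, so w1 = false.
The clause (!w2) is unit, so w2 = false.
Every clause is now satisfied; w5 is unconstrained.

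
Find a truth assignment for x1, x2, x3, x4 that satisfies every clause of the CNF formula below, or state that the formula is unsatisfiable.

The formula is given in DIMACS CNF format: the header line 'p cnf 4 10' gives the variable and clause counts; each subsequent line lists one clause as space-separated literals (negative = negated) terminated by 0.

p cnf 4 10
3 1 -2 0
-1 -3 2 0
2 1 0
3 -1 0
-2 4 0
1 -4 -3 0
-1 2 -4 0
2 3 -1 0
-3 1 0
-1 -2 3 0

Branch on x2: set x2 = True.
Unit clause (x4) forces x4 = True.
Branch on x3: set x3 = True.
Unit clause (x1) forces x1 = True.
Every clause now holds.

x1=True,  x2=True,  x3=True,  x4=True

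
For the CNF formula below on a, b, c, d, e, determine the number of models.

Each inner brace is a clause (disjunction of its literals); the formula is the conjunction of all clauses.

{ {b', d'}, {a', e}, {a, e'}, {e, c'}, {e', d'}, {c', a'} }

5

There are 2^5 = 32 truth assignments over (a, b, c, d, e).
Split on d. With d = 1, the clauses containing d are satisfied and d' drops from the rest; 1 of the 2^4 = 16 assignments to the other variables satisfy what remains.
With d = 0, by the same count on the reduced clause set, 4 assignments work.
(One model: a=F, b=F, c=F, d=F, e=F.)
Total: 1 + 4 = 5.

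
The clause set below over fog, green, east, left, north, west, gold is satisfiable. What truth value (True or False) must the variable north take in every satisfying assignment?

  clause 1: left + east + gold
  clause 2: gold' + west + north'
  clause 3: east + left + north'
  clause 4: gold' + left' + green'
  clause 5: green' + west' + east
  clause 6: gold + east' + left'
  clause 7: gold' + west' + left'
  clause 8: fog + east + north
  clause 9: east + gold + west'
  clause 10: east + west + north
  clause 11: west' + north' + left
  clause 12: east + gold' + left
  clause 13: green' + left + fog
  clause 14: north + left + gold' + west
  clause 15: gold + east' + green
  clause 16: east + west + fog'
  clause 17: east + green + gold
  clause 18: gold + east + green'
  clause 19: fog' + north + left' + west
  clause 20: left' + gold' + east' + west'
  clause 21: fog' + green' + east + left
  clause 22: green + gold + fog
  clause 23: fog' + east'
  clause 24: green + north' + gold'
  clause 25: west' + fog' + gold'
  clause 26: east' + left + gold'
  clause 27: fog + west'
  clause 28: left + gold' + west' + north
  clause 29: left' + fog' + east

Suppose north = 1.
Suppose gold = 0.
Suppose left = 1.
Unit clause (east') forces east = 0.
Unit clause (west') forces west = 0.
Unit clause (fog') forces fog = 0.
Unit clause (green) forces green = 1.
That conflicts with the unit clause (green').
Backtrack on left: now try left = 0.
Unit clause (east) forces east = 1.
Unit clause (west') forces west = 0.
Unit clause (green) forces green = 1.
Unit clause (fog) forces fog = 1.
That conflicts with the unit clause (fog').
Either choice for left ends in contradiction.
Backtrack on gold: now try gold = 1.
Unit clause (west) forces west = 1.
Unit clause (left') forces left = 0.
That conflicts with the unit clause (left).
Either choice for gold ends in contradiction.
So every satisfying assignment has north = False.

False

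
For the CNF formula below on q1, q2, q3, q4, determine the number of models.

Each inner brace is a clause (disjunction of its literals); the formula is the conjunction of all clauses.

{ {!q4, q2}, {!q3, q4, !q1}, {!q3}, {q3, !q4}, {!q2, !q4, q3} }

There are 2^4 = 16 truth assignments over (q1, q2, q3, q4).
Split on q1. With q1 = true, the clauses containing q1 are satisfied and !q1 drops from the rest; 2 of the 2^3 = 8 assignments to the other variables satisfy what remains.
With q1 = false, by the same count on the reduced clause set, 2 assignments work.
(One model: q1=F, q2=F, q3=F, q4=F.)
Total: 2 + 2 = 4.

4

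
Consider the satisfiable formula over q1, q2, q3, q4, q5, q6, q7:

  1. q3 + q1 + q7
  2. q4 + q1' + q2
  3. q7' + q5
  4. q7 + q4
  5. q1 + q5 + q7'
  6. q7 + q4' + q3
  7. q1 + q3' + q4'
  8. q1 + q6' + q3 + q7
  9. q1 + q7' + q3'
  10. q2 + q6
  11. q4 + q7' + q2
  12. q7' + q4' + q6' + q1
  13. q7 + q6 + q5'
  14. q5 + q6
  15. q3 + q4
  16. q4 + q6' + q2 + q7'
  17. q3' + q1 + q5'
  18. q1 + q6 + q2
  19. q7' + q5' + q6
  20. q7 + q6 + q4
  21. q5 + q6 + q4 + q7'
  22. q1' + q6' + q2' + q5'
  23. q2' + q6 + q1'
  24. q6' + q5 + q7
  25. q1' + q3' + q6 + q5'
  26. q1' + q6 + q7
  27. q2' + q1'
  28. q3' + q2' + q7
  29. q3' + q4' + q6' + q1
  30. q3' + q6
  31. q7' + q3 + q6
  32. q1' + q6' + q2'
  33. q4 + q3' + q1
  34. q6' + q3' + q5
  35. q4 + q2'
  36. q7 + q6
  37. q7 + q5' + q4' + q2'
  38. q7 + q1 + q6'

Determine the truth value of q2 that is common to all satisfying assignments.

False

Suppose q2 = 1.
(q1') alone gives q1 = 0.
(q4) alone gives q4 = 1.
(q3') alone gives q3 = 0.
(q7) alone gives q7 = 1.
(q5) alone gives q5 = 1.
(q6') alone gives q6 = 0.
Now (q6) is unsatisfied and unit — conflict.
So every satisfying assignment has q2 = False.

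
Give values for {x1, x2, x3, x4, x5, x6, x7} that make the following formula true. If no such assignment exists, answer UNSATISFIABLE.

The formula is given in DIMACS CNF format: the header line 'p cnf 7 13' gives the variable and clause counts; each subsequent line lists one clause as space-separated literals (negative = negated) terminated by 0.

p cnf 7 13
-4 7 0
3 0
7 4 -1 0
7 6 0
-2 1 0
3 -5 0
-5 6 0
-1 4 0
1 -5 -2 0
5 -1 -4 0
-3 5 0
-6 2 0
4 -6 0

x1 ↦ True; x2 ↦ True; x3 ↦ True; x4 ↦ True; x5 ↦ True; x6 ↦ True; x7 ↦ True

From the singleton clause (x3), x3 = True.
From the singleton clause (x5), x5 = True.
From the singleton clause (x6), x6 = True.
From the singleton clause (x2), x2 = True.
From the singleton clause (x1), x1 = True.
From the singleton clause (x4), x4 = True.
From the singleton clause (x7), x7 = True.
Every clause now holds.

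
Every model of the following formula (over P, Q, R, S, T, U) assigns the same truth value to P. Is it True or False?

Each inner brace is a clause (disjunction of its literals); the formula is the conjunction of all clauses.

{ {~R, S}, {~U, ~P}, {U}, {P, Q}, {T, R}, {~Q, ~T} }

False

Suppose P = 1.
From the singleton clause (~U), U = 0.
Now (U) is unsatisfied and unit — conflict.
So every satisfying assignment has P = False.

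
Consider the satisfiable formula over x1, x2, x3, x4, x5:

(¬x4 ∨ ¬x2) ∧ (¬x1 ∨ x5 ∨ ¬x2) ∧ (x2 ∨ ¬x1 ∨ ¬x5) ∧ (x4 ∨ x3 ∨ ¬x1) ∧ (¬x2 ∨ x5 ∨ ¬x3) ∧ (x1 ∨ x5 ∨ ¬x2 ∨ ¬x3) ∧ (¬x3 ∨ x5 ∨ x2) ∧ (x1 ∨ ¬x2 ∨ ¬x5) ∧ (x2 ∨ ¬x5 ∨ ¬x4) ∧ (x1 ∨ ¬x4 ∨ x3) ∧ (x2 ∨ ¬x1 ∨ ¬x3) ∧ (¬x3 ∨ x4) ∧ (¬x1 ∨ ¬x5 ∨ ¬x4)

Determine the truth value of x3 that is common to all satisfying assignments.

False

Suppose x3 = True.
The clause (x4) is unit, so x4 = True.
The clause (¬x2) is unit, so x2 = False.
The clause (x5) is unit, so x5 = True.
Now (¬x5) is unsatisfied and unit — conflict.
So every satisfying assignment has x3 = False.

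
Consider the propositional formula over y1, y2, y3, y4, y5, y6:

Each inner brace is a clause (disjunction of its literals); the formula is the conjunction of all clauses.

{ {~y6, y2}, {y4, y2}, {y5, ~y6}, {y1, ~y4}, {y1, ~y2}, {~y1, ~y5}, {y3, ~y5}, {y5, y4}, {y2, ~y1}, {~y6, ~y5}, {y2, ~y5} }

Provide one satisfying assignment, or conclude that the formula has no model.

y1=1; y2=1; y3=0; y4=1; y5=0; y6=0

Suppose y6 = 0.
Suppose y4 = 1.
(y1) alone gives y1 = 1.
(~y5) alone gives y5 = 0.
(y2) alone gives y2 = 1.
All clauses hold; y3 can take either value.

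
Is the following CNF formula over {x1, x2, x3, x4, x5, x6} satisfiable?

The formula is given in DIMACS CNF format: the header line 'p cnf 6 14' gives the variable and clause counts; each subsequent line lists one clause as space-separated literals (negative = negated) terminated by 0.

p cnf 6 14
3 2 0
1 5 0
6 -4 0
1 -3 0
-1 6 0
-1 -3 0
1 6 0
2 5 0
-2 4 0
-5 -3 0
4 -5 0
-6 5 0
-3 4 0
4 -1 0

Yes, satisfiable

Try x3 = False.
From the singleton clause (x2), x2 = True.
From the singleton clause (x4), x4 = True.
From the singleton clause (x6), x6 = True.
From the singleton clause (x5), x5 = True.
Every clause is now satisfied; x1 is unconstrained.
A satisfying assignment: x1: False, x2: True, x3: False, x4: True, x5: True, x6: True.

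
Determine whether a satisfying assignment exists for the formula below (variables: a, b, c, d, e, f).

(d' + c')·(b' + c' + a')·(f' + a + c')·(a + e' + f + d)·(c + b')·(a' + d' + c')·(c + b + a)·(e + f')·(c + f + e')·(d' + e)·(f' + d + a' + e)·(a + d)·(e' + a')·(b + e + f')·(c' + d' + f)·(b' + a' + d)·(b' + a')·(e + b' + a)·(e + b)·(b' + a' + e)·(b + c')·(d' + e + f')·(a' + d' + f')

No, unsatisfiable

Branch on d: set d = 0.
Unit clause (a) forces a = 1.
Unit clause (e') forces e = 0.
Unit clause (f') forces f = 0.
Unit clause (b') forces b = 0.
But (b) is also a unit clause — contradiction.
Undo d and try d = 1.
Unit clause (c') forces c = 0.
Unit clause (b') forces b = 0.
Unit clause (a) forces a = 1.
Unit clause (e) forces e = 1.
But (e') is also a unit clause — contradiction.
Either choice for d ends in contradiction.
No assignment satisfies every clause.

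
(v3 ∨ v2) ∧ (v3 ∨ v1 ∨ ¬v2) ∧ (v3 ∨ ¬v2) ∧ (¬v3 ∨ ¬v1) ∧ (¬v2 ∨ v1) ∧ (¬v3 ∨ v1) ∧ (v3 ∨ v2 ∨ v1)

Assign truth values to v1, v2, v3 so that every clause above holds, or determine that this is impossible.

Try v3 = True.
The clause (¬v1) is unit, so v1 = False.
But (v1) is also a unit clause — contradiction.
Undo v3 and try v3 = False.
The clause (v2) is unit, so v2 = True.
But (¬v2) is also a unit clause — contradiction.
Neither v3 = True nor v3 = False works.

UNSATISFIABLE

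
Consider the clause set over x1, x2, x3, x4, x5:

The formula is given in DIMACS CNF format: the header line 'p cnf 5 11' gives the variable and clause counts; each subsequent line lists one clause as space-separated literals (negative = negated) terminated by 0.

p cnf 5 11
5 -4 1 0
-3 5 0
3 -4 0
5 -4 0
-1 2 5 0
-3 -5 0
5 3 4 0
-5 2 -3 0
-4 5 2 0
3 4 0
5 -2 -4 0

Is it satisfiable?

Suppose x3 = False.
From the singleton clause (¬x4), x4 = False.
Now (x4) is unsatisfied and unit — conflict.
That branch fails; take x3 = True instead.
From the singleton clause (x5), x5 = True.
Now (¬x5) is unsatisfied and unit — conflict.
Both values of x3 lead to a conflict.
No assignment satisfies every clause.

Unsatisfiable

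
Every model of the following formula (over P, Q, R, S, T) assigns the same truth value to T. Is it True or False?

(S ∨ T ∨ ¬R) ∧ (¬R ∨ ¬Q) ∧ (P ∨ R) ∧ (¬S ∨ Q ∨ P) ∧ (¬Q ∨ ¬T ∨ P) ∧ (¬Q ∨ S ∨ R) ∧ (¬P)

True

Suppose T = False.
(¬P) alone gives P = False.
(R) alone gives R = True.
(S) alone gives S = True.
(¬Q) alone gives Q = False.
Now (Q) is unsatisfied and unit — conflict.
So every satisfying assignment has T = True.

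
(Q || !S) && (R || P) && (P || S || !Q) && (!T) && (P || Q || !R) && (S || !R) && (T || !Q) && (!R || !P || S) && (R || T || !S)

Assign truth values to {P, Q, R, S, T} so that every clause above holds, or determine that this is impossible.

(!T) alone gives T = false.
(!Q) alone gives Q = false.
(!S) alone gives S = false.
(!R) alone gives R = false.
(P) alone gives P = true.
Every clause now holds.

P: true; Q: false; R: false; S: false; T: false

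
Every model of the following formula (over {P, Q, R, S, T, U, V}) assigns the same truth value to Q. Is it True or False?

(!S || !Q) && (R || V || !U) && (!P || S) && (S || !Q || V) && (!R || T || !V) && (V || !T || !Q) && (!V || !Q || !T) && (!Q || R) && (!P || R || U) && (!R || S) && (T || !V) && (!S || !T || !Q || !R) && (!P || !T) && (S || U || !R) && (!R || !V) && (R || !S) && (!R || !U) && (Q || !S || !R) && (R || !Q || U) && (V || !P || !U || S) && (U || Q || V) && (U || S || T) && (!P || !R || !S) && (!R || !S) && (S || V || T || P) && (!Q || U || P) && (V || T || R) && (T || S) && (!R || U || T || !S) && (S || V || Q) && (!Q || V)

Suppose Q = true.
From the singleton clause (!S), S = false.
From the singleton clause (!P), P = false.
From the singleton clause (V), V = true.
From the singleton clause (!T), T = false.
But (T) is also a unit clause — contradiction.
So every satisfying assignment has Q = False.

False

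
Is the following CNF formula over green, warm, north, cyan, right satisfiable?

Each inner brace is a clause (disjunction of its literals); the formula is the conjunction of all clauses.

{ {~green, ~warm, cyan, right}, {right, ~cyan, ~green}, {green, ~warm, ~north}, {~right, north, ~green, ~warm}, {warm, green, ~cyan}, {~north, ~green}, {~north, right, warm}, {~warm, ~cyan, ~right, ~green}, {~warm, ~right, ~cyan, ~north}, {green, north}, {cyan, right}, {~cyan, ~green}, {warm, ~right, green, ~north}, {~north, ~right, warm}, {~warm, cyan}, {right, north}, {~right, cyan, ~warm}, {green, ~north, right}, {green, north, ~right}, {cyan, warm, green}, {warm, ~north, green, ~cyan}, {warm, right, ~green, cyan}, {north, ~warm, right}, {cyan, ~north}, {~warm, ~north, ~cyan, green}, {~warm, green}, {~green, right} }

Yes, satisfiable

Branch on north: set north = 0.
Unit clause (green) forces green = 1.
Unit clause (~cyan) forces cyan = 0.
Unit clause (right) forces right = 1.
Unit clause (~warm) forces warm = 0.
This assignment satisfies each clause.
A satisfying assignment: green ↦ 1; warm ↦ 0; north ↦ 0; cyan ↦ 0; right ↦ 1.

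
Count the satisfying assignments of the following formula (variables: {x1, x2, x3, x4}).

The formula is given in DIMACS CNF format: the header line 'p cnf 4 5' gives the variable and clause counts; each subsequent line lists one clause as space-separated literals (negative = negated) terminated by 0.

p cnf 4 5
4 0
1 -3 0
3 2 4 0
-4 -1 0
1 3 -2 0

1

There are 2^4 = 16 truth assignments over (x1, x2, x3, x4).
Check each against the 5 clauses (columns in the order x1, x2, x3, x4):
  F F F F  ✗ fails (x4)
  F F F T  ✓ satisfies all
  F F T F  ✗ fails (x4)
  F F T T  ✗ fails (x1 ∨ ¬x3)
  F T F F  ✗ fails (x4)
  F T F T  ✗ fails (x1 ∨ x3 ∨ ¬x2)
  F T T F  ✗ fails (x4)
  F T T T  ✗ fails (x1 ∨ ¬x3)
  T F F F  ✗ fails (x4)
  T F F T  ✗ fails (¬x4 ∨ ¬x1)
  T F T F  ✗ fails (x4)
  T F T T  ✗ fails (¬x4 ∨ ¬x1)
  T T F F  ✗ fails (x4)
  T T F T  ✗ fails (¬x4 ∨ ¬x1)
  T T T F  ✗ fails (x4)
  T T T T  ✗ fails (¬x4 ∨ ¬x1)
1 of the 16 rows is a model.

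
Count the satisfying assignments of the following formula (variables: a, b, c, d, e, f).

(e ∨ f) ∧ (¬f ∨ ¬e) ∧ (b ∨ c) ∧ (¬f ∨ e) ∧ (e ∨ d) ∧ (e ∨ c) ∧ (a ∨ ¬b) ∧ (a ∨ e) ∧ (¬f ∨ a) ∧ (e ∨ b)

8

There are 2^6 = 64 truth assignments over (a, b, c, d, e, f).
Split on c. With c = True, the clauses containing c are satisfied and ¬c drops from the rest; 6 of the 2^5 = 32 assignments to the other variables satisfy what remains.
With c = False, by the same count on the reduced clause set, 2 assignments work.
(One model: a=F, b=F, c=T, d=F, e=T, f=F.)
Total: 6 + 2 = 8.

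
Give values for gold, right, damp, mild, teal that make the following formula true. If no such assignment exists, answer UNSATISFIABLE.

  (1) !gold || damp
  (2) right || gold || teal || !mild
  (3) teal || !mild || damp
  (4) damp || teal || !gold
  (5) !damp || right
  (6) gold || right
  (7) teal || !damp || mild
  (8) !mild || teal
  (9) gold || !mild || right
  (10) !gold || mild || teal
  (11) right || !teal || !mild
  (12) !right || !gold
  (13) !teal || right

Try gold = false.
From the singleton clause (right), right = true.
Try mild = false.
Try teal = false.
From the singleton clause (!damp), damp = false.
Every clause now holds.

gold: false; right: true; damp: false; mild: false; teal: false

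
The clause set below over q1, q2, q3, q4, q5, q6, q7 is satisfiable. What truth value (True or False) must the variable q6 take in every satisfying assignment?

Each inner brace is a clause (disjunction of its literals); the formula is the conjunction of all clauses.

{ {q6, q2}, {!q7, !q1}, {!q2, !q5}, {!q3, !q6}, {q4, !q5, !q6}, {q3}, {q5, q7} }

Suppose q6 = true.
From the singleton clause (!q3), q3 = false.
That conflicts with the unit clause (q3).
So every satisfying assignment has q6 = False.

False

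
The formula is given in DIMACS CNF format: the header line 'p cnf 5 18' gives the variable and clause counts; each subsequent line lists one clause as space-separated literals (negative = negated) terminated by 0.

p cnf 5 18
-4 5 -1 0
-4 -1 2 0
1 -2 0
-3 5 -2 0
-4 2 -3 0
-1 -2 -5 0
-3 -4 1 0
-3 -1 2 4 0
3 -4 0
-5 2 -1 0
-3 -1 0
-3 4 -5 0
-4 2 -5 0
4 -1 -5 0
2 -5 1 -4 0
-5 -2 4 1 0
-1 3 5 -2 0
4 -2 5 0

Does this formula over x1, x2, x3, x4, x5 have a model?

Satisfiable

Branch on x1: set x1 = False.
The clause (¬x2) is unit, so x2 = False.
Branch on x4: set x4 = False.
Branch on x3: set x3 = False.
All clauses hold; x5 can take either value.
A satisfying assignment: x1 ↦ False; x2 ↦ False; x3 ↦ False; x4 ↦ False; x5 ↦ True.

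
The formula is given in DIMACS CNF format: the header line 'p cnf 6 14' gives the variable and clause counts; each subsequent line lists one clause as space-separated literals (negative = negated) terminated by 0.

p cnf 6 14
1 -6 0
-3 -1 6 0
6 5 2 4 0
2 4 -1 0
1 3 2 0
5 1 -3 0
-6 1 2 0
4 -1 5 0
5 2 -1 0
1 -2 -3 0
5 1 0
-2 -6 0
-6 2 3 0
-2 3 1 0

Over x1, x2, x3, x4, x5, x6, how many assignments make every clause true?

There are 2^6 = 64 truth assignments over (x1, x2, x3, x4, x5, x6).
Split on x2. With x2 = True, the clauses containing x2 are satisfied and ¬x2 drops from the rest; 3 of the 2^5 = 32 assignments to the other variables satisfy what remains.
With x2 = False, by the same count on the reduced clause set, 4 assignments work.
Total: 3 + 4 = 7.

7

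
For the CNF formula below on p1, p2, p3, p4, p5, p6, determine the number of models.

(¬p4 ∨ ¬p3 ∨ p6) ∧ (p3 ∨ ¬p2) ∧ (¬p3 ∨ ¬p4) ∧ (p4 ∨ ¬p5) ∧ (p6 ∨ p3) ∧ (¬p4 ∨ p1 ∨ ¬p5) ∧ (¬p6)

There are 2^6 = 64 truth assignments over (p1, p2, p3, p4, p5, p6).
Split on p2. With p2 = True, the clauses containing p2 are satisfied and ¬p2 drops from the rest; 2 of the 2^5 = 32 assignments to the other variables satisfy what remains.
With p2 = False, by the same count on the reduced clause set, 2 assignments work.
(One model: p1=F, p2=F, p3=T, p4=F, p5=F, p6=F.)
Total: 2 + 2 = 4.

4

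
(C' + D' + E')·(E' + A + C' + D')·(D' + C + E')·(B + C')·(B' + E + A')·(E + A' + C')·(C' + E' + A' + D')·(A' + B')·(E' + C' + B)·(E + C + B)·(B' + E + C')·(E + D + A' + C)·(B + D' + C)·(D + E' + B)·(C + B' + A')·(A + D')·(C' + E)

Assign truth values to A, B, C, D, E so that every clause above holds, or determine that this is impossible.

A=0,  B=1,  C=1,  D=0,  E=1

Case B = 1:
The clause (A') is unit, so A = 0.
The clause (D') is unit, so D = 0.
Case E = 1:
No clause remains; C is free.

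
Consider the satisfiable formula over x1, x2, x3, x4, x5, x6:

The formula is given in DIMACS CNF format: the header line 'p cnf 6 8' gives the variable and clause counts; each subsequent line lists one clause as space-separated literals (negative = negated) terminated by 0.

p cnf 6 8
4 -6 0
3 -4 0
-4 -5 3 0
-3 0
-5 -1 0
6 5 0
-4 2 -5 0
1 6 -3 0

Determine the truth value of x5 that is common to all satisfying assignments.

True

Suppose x5 = False.
Unit clause (¬x3) forces x3 = False.
Unit clause (¬x4) forces x4 = False.
Unit clause (¬x6) forces x6 = False.
But (x6) is also a unit clause — contradiction.
So every satisfying assignment has x5 = True.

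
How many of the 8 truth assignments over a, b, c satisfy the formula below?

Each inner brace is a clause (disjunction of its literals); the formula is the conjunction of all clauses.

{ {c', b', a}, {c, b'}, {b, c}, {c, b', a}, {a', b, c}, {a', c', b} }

There are 2^3 = 8 truth assignments over (a, b, c).
Check each against the 6 clauses (columns in the order a, b, c):
  F F F  ✗ fails (b + c)
  F F T  ✓ satisfies all
  F T F  ✗ fails (c + b')
  F T T  ✗ fails (c' + b' + a)
  T F F  ✗ fails (b + c)
  T F T  ✗ fails (a' + c' + b)
  T T F  ✗ fails (c + b')
  T T T  ✓ satisfies all
2 of the 8 rows are models.

2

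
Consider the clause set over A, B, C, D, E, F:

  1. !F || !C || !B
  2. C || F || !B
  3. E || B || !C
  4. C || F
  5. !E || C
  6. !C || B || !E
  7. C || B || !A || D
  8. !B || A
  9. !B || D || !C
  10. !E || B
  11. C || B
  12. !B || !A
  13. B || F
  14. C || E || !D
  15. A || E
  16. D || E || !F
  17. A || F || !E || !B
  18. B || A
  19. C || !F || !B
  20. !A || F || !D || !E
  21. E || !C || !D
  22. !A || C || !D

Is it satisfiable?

No, unsatisfiable

Suppose C = true.
Suppose F = false.
Unit clause (B) forces B = true.
Unit clause (A) forces A = true.
Now (!A) is unsatisfied and unit — conflict.
Undo F and try F = true.
Unit clause (!B) forces B = false.
Unit clause (E) forces E = true.
Now (!E) is unsatisfied and unit — conflict.
Either choice for F ends in contradiction.
Undo C and try C = false.
Unit clause (F) forces F = true.
Unit clause (!E) forces E = false.
Unit clause (B) forces B = true.
Now (!B) is unsatisfied and unit — conflict.
Either choice for C ends in contradiction.
No assignment satisfies every clause.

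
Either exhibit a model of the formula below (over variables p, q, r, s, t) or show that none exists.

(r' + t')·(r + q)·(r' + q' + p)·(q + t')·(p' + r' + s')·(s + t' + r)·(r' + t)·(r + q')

Case r = 0:
Unit clause (q) forces q = 1.
But (q') is also a unit clause — contradiction.
So r must be the other value — set r = 1.
Unit clause (t') forces t = 0.
But (t) is also a unit clause — contradiction.
Neither r = 1 nor r = 0 works.

UNSATISFIABLE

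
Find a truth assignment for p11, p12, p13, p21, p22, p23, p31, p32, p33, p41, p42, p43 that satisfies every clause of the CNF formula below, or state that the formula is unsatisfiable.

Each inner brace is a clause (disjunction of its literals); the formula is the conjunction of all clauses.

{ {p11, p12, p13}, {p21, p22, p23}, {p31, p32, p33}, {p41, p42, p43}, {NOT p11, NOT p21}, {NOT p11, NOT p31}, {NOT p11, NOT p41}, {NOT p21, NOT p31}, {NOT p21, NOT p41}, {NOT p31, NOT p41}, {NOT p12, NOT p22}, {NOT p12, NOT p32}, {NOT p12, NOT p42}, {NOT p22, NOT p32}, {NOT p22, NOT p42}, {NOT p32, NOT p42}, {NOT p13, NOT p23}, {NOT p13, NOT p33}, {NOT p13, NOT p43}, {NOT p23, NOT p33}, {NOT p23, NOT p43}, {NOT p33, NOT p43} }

Branch on p11: set p11 = false.
Branch on p12: set p12 = true.
(NOT p22) alone gives p22 = false.
(NOT p32) alone gives p32 = false.
(NOT p42) alone gives p42 = false.
Branch on p21: set p21 = true.
(NOT p31) alone gives p31 = false.
(p33) alone gives p33 = true.
(NOT p41) alone gives p41 = false.
(p43) alone gives p43 = true.
But (NOT p43) is also a unit clause — contradiction.
Backtrack on p21: now try p21 = false.
(p23) alone gives p23 = true.
(NOT p13) alone gives p13 = false.
(NOT p33) alone gives p33 = false.
(p31) alone gives p31 = true.
(NOT p41) alone gives p41 = false.
(p43) alone gives p43 = true.
But (NOT p43) is also a unit clause — contradiction.
Neither p21 = true nor p21 = false works.
Backtrack on p12: now try p12 = false.
(p13) alone gives p13 = true.
(NOT p23) alone gives p23 = false.
(NOT p33) alone gives p33 = false.
(NOT p43) alone gives p43 = false.
Branch on p21: set p21 = true.
(NOT p31) alone gives p31 = false.
(p32) alone gives p32 = true.
(NOT p41) alone gives p41 = false.
(p42) alone gives p42 = true.
But (NOT p42) is also a unit clause — contradiction.
Backtrack on p21: now try p21 = false.
(p22) alone gives p22 = true.
(NOT p32) alone gives p32 = false.
(p31) alone gives p31 = true.
(NOT p41) alone gives p41 = false.
(p42) alone gives p42 = true.
But (NOT p42) is also a unit clause — contradiction.
Neither p21 = true nor p21 = false works.
Neither p12 = true nor p12 = false works.
Backtrack on p11: now try p11 = true.
(NOT p21) alone gives p21 = false.
(NOT p31) alone gives p31 = false.
(NOT p41) alone gives p41 = false.
Branch on p22: set p22 = true.
(NOT p12) alone gives p12 = false.
(NOT p32) alone gives p32 = false.
(p33) alone gives p33 = true.
(NOT p42) alone gives p42 = false.
(p43) alone gives p43 = true.
But (NOT p43) is also a unit clause — contradiction.
Backtrack on p22: now try p22 = false.
(p23) alone gives p23 = true.
(NOT p13) alone gives p13 = false.
(NOT p33) alone gives p33 = false.
(p32) alone gives p32 = true.
(NOT p12) alone gives p12 = false.
(NOT p42) alone gives p42 = false.
(p43) alone gives p43 = true.
But (NOT p43) is also a unit clause — contradiction.
Neither p22 = true nor p22 = false works.
Neither p11 = true nor p11 = false works.

UNSATISFIABLE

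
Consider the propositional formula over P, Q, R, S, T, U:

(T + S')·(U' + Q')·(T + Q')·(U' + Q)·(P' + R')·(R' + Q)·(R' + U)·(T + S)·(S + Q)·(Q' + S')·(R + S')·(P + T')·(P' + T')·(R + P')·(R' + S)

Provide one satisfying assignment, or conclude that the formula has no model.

Try T = 1.
The clause (P) is unit, so P = 1.
Now (P') is unsatisfied and unit — conflict.
Undo T and try T = 0.
The clause (S') is unit, so S = 0.
Now (S) is unsatisfied and unit — conflict.
Neither T = 1 nor T = 0 works.

UNSATISFIABLE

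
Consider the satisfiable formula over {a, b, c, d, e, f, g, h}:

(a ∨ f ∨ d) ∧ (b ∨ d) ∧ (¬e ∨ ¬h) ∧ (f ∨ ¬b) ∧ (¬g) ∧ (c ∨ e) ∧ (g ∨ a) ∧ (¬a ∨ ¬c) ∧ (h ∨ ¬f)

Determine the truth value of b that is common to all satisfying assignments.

False

Suppose b = True.
(f) alone gives f = True.
(¬g) alone gives g = False.
(a) alone gives a = True.
(¬c) alone gives c = False.
(e) alone gives e = True.
(¬h) alone gives h = False.
That conflicts with the unit clause (h).
So every satisfying assignment has b = False.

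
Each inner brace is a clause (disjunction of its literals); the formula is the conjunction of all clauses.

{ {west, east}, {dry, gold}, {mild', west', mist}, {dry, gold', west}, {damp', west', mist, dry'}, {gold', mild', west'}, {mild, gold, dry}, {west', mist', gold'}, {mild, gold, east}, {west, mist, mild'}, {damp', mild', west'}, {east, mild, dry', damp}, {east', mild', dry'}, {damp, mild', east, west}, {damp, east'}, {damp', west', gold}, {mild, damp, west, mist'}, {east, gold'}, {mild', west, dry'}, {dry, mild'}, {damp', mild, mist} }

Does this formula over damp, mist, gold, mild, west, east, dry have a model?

Satisfiable

Case west = 0:
The clause (east) is unit, so east = 1.
The clause (damp) is unit, so damp = 1.
Case dry = 1:
The clause (mild') is unit, so mild = 0.
The clause (mist) is unit, so mist = 1.
All clauses hold; gold can take either value.
A satisfying assignment: damp: 1; mist: 1; gold: 0; mild: 0; west: 0; east: 1; dry: 1.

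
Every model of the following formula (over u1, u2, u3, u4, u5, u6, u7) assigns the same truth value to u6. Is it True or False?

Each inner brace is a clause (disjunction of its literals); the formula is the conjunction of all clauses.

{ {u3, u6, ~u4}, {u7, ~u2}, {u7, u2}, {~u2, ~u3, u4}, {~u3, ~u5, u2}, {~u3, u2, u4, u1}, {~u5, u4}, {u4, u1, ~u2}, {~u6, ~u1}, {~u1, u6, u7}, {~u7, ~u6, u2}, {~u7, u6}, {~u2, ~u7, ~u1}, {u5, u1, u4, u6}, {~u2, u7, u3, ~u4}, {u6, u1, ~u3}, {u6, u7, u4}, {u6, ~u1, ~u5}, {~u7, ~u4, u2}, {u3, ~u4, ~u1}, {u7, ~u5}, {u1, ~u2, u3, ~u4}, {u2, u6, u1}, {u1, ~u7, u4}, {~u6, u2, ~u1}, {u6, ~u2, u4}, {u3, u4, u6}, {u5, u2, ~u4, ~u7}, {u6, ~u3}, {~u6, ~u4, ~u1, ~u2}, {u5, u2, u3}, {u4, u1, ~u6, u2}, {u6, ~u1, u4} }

True

Suppose u6 = 0.
The clause (~u7) is unit, so u7 = 0.
The clause (~u2) is unit, so u2 = 0.
But (u2) is also a unit clause — contradiction.
So every satisfying assignment has u6 = True.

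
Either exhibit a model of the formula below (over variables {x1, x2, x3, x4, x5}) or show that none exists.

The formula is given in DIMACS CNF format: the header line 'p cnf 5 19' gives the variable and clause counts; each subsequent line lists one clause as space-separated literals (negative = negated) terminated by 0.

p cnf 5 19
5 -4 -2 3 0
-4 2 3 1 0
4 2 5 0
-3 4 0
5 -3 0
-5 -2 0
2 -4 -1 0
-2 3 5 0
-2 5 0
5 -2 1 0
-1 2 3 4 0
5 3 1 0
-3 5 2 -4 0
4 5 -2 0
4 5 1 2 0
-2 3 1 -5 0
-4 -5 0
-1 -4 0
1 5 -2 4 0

x1=False; x2=False; x3=False; x4=False; x5=True

Case x3 = False:
Case x5 = True:
(¬x2) alone gives x2 = False.
(¬x4) alone gives x4 = False.
(¬x1) alone gives x1 = False.
All clauses are satisfied.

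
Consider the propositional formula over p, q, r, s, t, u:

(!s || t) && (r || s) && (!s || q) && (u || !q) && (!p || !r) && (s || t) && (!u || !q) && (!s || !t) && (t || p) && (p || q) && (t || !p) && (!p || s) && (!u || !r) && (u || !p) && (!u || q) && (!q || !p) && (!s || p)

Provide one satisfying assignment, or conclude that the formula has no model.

Case s = false:
Unit clause (r) forces r = true.
Unit clause (!p) forces p = false.
Unit clause (t) forces t = true.
Unit clause (q) forces q = true.
Unit clause (u) forces u = true.
Now (!u) is unsatisfied and unit — conflict.
So s must be the other value — set s = true.
Unit clause (t) forces t = true.
Now (!t) is unsatisfied and unit — conflict.
Neither s = true nor s = false works.

UNSATISFIABLE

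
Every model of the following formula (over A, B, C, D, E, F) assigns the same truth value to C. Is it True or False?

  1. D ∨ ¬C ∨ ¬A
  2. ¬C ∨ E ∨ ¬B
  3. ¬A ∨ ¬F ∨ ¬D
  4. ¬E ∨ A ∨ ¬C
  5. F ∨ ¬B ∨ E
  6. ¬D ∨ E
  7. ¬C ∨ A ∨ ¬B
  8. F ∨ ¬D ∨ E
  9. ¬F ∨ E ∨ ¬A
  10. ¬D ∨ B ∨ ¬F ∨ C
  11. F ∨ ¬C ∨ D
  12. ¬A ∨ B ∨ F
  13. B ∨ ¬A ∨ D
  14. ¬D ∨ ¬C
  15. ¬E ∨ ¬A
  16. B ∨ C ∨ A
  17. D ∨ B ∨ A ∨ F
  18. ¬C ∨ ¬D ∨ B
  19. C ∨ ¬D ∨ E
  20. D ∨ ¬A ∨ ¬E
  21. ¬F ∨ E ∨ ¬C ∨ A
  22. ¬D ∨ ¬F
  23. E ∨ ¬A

False

Suppose C = True.
From the singleton clause (¬D), D = False.
From the singleton clause (¬A), A = False.
From the singleton clause (¬E), E = False.
From the singleton clause (¬B), B = False.
From the singleton clause (F), F = True.
Now (¬F) is unsatisfied and unit — conflict.
So every satisfying assignment has C = False.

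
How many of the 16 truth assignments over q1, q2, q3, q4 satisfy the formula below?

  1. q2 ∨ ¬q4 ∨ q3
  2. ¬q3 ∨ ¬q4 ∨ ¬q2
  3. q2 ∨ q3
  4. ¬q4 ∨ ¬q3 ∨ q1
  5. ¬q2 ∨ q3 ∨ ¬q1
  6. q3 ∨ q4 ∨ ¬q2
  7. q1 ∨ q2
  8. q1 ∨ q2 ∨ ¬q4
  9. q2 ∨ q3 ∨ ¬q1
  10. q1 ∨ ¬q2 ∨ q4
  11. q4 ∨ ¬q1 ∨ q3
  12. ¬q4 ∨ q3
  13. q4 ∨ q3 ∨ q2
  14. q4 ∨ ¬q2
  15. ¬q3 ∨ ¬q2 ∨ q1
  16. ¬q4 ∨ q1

There are 2^4 = 16 truth assignments over (q1, q2, q3, q4).
Check each against the 16 clauses (columns in the order q1, q2, q3, q4):
  F F F F  ✗ fails (q2 ∨ q3)
  F F F T  ✗ fails (q2 ∨ ¬q4 ∨ q3)
  F F T F  ✗ fails (q1 ∨ q2)
  F F T T  ✗ fails (¬q4 ∨ ¬q3 ∨ q1)
  F T F F  ✗ fails (q3 ∨ q4 ∨ ¬q2)
  F T F T  ✗ fails (¬q4 ∨ q3)
  F T T F  ✗ fails (q1 ∨ ¬q2 ∨ q4)
  F T T T  ✗ fails (¬q3 ∨ ¬q4 ∨ ¬q2)
  T F F F  ✗ fails (q2 ∨ q3)
  T F F T  ✗ fails (q2 ∨ ¬q4 ∨ q3)
  T F T F  ✓ satisfies all
  T F T T  ✓ satisfies all
  T T F F  ✗ fails (¬q2 ∨ q3 ∨ ¬q1)
  T T F T  ✗ fails (¬q2 ∨ q3 ∨ ¬q1)
  T T T F  ✗ fails (q4 ∨ ¬q2)
  T T T T  ✗ fails (¬q3 ∨ ¬q4 ∨ ¬q2)
2 of the 16 rows are models.

2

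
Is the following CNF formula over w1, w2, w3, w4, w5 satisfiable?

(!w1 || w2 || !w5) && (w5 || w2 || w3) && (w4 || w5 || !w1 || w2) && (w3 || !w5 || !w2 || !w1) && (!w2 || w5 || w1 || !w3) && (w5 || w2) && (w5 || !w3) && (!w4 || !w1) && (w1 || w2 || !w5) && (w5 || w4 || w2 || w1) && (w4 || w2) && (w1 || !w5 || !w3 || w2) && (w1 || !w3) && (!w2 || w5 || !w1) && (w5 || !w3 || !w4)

Branch on w5: set w5 = true.
Branch on w1: set w1 = true.
(w2) alone gives w2 = true.
(w3) alone gives w3 = true.
(!w4) alone gives w4 = false.
Every clause now holds.
A satisfying assignment: w1=true; w2=true; w3=true; w4=false; w5=true.

Yes, satisfiable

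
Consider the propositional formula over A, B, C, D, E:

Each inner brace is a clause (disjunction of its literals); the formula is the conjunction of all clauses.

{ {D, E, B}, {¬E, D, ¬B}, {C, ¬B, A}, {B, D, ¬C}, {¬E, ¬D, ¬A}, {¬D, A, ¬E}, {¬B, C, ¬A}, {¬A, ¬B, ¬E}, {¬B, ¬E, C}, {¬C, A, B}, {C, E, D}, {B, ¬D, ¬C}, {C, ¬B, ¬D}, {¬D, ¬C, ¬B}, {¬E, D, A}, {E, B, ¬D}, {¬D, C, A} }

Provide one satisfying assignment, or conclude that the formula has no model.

Branch on D: set D = False.
Branch on E: set E = False.
The clause (B) is unit, so B = True.
The clause (C) is unit, so C = True.
Every clause is now satisfied; A is unconstrained.

A=False,  B=True,  C=True,  D=False,  E=False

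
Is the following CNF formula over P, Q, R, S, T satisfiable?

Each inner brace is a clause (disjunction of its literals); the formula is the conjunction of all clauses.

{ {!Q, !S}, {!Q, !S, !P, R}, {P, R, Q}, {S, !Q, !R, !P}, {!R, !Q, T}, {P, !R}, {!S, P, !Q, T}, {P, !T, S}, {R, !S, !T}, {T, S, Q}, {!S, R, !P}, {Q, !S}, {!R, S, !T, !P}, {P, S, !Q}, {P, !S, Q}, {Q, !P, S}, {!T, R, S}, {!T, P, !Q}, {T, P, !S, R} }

Yes

Try Q = true.
Unit clause (!S) forces S = false.
Unit clause (P) forces P = true.
Unit clause (!R) forces R = false.
Unit clause (!T) forces T = false.
Every clause now holds.
A satisfying assignment: P ↦ true, Q ↦ true, R ↦ false, S ↦ false, T ↦ false.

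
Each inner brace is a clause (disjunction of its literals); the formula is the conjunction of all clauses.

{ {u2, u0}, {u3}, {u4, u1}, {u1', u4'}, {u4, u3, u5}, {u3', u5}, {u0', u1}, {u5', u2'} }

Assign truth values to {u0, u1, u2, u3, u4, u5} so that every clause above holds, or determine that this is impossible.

u0 ↦ 1; u1 ↦ 1; u2 ↦ 0; u3 ↦ 1; u4 ↦ 0; u5 ↦ 1

From the singleton clause (u3), u3 = 1.
From the singleton clause (u5), u5 = 1.
From the singleton clause (u2'), u2 = 0.
From the singleton clause (u0), u0 = 1.
From the singleton clause (u1), u1 = 1.
From the singleton clause (u4'), u4 = 0.
All clauses are satisfied.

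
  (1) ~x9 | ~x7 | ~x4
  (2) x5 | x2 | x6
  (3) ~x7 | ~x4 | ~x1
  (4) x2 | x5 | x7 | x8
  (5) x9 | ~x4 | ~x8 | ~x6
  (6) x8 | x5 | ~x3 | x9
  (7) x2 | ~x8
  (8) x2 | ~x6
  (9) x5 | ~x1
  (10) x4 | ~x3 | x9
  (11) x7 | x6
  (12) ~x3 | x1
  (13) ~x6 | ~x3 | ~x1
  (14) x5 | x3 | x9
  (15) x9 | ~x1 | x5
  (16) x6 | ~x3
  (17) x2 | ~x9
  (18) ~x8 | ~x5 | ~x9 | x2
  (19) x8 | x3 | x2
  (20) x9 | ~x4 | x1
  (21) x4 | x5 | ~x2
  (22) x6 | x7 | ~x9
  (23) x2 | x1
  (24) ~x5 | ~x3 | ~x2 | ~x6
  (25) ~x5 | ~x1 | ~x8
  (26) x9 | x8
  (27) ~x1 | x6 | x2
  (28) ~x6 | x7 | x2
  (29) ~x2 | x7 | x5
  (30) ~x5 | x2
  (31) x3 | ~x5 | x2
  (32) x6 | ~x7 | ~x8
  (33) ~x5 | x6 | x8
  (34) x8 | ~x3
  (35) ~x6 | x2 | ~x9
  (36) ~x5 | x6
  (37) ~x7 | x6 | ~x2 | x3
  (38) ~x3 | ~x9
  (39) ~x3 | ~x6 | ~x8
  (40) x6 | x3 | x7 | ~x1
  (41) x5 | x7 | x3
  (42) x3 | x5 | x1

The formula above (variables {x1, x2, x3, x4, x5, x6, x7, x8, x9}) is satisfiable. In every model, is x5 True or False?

True

Suppose x5 = 0.
Unit clause (~x1) forces x1 = 0.
Unit clause (~x3) forces x3 = 0.
But (x3) is also a unit clause — contradiction.
So every satisfying assignment has x5 = True.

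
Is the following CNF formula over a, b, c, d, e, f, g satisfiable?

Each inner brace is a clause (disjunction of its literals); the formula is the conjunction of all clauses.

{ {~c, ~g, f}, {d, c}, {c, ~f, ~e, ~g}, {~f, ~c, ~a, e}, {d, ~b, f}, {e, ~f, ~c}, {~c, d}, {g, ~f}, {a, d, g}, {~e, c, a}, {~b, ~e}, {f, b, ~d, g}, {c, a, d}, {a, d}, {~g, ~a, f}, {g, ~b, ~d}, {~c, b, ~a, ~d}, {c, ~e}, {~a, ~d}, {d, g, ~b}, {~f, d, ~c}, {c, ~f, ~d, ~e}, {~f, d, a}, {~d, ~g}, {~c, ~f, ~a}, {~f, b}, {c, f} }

No

Branch on d: set d = 1.
(~a) alone gives a = 0.
(~g) alone gives g = 0.
(~f) alone gives f = 0.
(b) alone gives b = 1.
Now (~b) is unsatisfied and unit — conflict.
That branch fails; take d = 0 instead.
(c) alone gives c = 1.
Now (~c) is unsatisfied and unit — conflict.
Neither d = 1 nor d = 0 works.
No assignment satisfies every clause.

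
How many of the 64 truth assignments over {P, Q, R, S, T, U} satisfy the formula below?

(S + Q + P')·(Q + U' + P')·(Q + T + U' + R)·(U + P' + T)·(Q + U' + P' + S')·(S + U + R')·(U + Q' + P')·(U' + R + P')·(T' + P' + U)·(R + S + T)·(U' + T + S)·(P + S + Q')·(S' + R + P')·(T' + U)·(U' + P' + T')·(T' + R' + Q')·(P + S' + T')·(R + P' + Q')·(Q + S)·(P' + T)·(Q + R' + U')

There are 2^6 = 64 truth assignments over (P, Q, R, S, T, U).
Split on U. With U = 1, the clauses containing U are satisfied and U' drops from the rest; 2 of the 2^5 = 32 assignments to the other variables satisfy what remains.
With U = 0, by the same count on the reduced clause set, 4 assignments work.
(One model: P=F, Q=F, R=F, S=T, T=F, U=F.)
Total: 2 + 4 = 6.

6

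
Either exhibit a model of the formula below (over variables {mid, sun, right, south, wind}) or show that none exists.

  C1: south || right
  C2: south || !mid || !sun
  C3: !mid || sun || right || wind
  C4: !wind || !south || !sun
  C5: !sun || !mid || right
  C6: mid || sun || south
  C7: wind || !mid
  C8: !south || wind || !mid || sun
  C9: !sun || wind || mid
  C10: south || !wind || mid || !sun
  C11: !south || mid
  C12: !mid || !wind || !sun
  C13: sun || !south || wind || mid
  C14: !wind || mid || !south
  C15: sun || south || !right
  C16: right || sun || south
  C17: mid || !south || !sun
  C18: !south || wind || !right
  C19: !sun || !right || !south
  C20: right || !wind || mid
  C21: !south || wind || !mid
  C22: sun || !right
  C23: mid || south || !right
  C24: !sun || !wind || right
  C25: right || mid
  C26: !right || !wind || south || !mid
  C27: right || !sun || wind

Branch on south: set south = true.
Unit clause (mid) forces mid = true.
Unit clause (wind) forces wind = true.
Unit clause (!sun) forces sun = false.
Unit clause (!right) forces right = false.
All clauses are satisfied.

mid ↦ true, sun ↦ false, right ↦ false, south ↦ true, wind ↦ true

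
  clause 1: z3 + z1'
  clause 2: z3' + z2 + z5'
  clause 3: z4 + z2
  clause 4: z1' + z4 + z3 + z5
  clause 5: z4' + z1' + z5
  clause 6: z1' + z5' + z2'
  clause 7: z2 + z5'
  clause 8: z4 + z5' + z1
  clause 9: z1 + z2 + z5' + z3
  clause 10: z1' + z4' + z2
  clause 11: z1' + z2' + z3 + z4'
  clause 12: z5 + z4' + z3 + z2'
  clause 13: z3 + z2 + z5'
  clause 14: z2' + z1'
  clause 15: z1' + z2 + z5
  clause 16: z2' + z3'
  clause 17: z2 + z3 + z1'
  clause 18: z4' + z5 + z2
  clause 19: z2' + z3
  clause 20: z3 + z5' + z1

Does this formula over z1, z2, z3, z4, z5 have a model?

No, unsatisfiable

Branch on z3: set z3 = 1.
Unit clause (z2') forces z2 = 0.
Unit clause (z5') forces z5 = 0.
Unit clause (z4) forces z4 = 1.
Now (z4') is unsatisfied and unit — conflict.
Backtrack on z3: now try z3 = 0.
Unit clause (z1') forces z1 = 0.
Unit clause (z2') forces z2 = 0.
Unit clause (z4) forces z4 = 1.
Unit clause (z5') forces z5 = 0.
Now (z5) is unsatisfied and unit — conflict.
Neither z3 = 1 nor z3 = 0 works.
No assignment satisfies every clause.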